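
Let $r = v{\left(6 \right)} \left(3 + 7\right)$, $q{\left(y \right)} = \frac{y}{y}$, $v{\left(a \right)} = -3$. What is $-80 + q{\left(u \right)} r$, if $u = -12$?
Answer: $-110$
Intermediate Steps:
$q{\left(y \right)} = 1$
$r = -30$ ($r = - 3 \left(3 + 7\right) = \left(-3\right) 10 = -30$)
$-80 + q{\left(u \right)} r = -80 + 1 \left(-30\right) = -80 - 30 = -110$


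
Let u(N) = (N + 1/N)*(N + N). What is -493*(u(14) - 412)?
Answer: 8874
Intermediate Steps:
u(N) = 2*N*(N + 1/N) (u(N) = (N + 1/N)*(2*N) = 2*N*(N + 1/N))
-493*(u(14) - 412) = -493*((2 + 2*14²) - 412) = -493*((2 + 2*196) - 412) = -493*((2 + 392) - 412) = -493*(394 - 412) = -493*(-18) = 8874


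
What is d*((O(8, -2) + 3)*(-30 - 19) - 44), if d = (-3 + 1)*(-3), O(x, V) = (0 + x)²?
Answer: -19962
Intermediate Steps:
O(x, V) = x²
d = 6 (d = -2*(-3) = 6)
d*((O(8, -2) + 3)*(-30 - 19) - 44) = 6*((8² + 3)*(-30 - 19) - 44) = 6*((64 + 3)*(-49) - 44) = 6*(67*(-49) - 44) = 6*(-3283 - 44) = 6*(-3327) = -19962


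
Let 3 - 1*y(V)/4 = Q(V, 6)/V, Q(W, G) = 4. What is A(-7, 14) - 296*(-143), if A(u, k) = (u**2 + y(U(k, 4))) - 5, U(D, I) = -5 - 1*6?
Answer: 466240/11 ≈ 42385.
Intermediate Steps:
U(D, I) = -11 (U(D, I) = -5 - 6 = -11)
y(V) = 12 - 16/V
A(u, k) = 93/11 + u**2 (A(u, k) = (u**2 + (12 - 16/(-11))) - 5 = (u**2 + (12 - 16*(-1/11))) - 5 = (u**2 + (12 + 16/11)) - 5 = (u**2 + 148/11) - 5 = (148/11 + u**2) - 5 = 93/11 + u**2)
A(-7, 14) - 296*(-143) = (93/11 + (-7)**2) - 296*(-143) = (93/11 + 49) + 42328 = 632/11 + 42328 = 466240/11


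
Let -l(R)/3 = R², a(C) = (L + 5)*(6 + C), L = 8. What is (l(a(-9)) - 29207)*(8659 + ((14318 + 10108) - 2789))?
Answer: -1023095920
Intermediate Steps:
a(C) = 78 + 13*C (a(C) = (8 + 5)*(6 + C) = 13*(6 + C) = 78 + 13*C)
l(R) = -3*R²
(l(a(-9)) - 29207)*(8659 + ((14318 + 10108) - 2789)) = (-3*(78 + 13*(-9))² - 29207)*(8659 + ((14318 + 10108) - 2789)) = (-3*(78 - 117)² - 29207)*(8659 + (24426 - 2789)) = (-3*(-39)² - 29207)*(8659 + 21637) = (-3*1521 - 29207)*30296 = (-4563 - 29207)*30296 = -33770*30296 = -1023095920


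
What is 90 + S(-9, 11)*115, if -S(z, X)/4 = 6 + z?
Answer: 1470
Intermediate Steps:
S(z, X) = -24 - 4*z (S(z, X) = -4*(6 + z) = -24 - 4*z)
90 + S(-9, 11)*115 = 90 + (-24 - 4*(-9))*115 = 90 + (-24 + 36)*115 = 90 + 12*115 = 90 + 1380 = 1470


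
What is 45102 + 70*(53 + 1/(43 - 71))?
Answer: 97619/2 ≈ 48810.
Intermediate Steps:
45102 + 70*(53 + 1/(43 - 71)) = 45102 + 70*(53 + 1/(-28)) = 45102 + 70*(53 - 1/28) = 45102 + 70*(1483/28) = 45102 + 7415/2 = 97619/2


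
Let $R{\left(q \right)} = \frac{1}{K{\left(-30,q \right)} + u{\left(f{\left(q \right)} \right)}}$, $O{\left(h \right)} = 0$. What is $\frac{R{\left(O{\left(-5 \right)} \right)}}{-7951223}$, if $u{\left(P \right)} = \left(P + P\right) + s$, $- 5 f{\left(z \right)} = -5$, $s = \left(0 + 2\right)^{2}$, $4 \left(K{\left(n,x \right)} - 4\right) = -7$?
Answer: $- \frac{4}{262390359} \approx -1.5244 \cdot 10^{-8}$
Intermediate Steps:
$K{\left(n,x \right)} = \frac{9}{4}$ ($K{\left(n,x \right)} = 4 + \frac{1}{4} \left(-7\right) = 4 - \frac{7}{4} = \frac{9}{4}$)
$s = 4$ ($s = 2^{2} = 4$)
$f{\left(z \right)} = 1$ ($f{\left(z \right)} = \left(- \frac{1}{5}\right) \left(-5\right) = 1$)
$u{\left(P \right)} = 4 + 2 P$ ($u{\left(P \right)} = \left(P + P\right) + 4 = 2 P + 4 = 4 + 2 P$)
$R{\left(q \right)} = \frac{4}{33}$ ($R{\left(q \right)} = \frac{1}{\frac{9}{4} + \left(4 + 2 \cdot 1\right)} = \frac{1}{\frac{9}{4} + \left(4 + 2\right)} = \frac{1}{\frac{9}{4} + 6} = \frac{1}{\frac{33}{4}} = \frac{4}{33}$)
$\frac{R{\left(O{\left(-5 \right)} \right)}}{-7951223} = \frac{4}{33 \left(-7951223\right)} = \frac{4}{33} \left(- \frac{1}{7951223}\right) = - \frac{4}{262390359}$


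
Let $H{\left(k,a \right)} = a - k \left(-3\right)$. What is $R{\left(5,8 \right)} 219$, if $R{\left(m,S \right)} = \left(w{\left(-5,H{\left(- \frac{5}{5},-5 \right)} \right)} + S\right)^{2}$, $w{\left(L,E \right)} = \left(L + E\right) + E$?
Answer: $37011$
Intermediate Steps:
$H{\left(k,a \right)} = a + 3 k$ ($H{\left(k,a \right)} = a - - 3 k = a + 3 k$)
$w{\left(L,E \right)} = L + 2 E$ ($w{\left(L,E \right)} = \left(E + L\right) + E = L + 2 E$)
$R{\left(m,S \right)} = \left(-21 + S\right)^{2}$ ($R{\left(m,S \right)} = \left(\left(-5 + 2 \left(-5 + 3 \left(- \frac{5}{5}\right)\right)\right) + S\right)^{2} = \left(\left(-5 + 2 \left(-5 + 3 \left(\left(-5\right) \frac{1}{5}\right)\right)\right) + S\right)^{2} = \left(\left(-5 + 2 \left(-5 + 3 \left(-1\right)\right)\right) + S\right)^{2} = \left(\left(-5 + 2 \left(-5 - 3\right)\right) + S\right)^{2} = \left(\left(-5 + 2 \left(-8\right)\right) + S\right)^{2} = \left(\left(-5 - 16\right) + S\right)^{2} = \left(-21 + S\right)^{2}$)
$R{\left(5,8 \right)} 219 = \left(-21 + 8\right)^{2} \cdot 219 = \left(-13\right)^{2} \cdot 219 = 169 \cdot 219 = 37011$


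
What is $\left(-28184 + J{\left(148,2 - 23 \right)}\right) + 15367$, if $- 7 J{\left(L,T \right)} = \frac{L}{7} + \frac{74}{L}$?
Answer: $- \frac{1256369}{98} \approx -12820.0$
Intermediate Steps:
$J{\left(L,T \right)} = - \frac{74}{7 L} - \frac{L}{49}$ ($J{\left(L,T \right)} = - \frac{\frac{L}{7} + \frac{74}{L}}{7} = - \frac{\frac{74}{L} + \frac{L}{7}}{7} = - \frac{74}{7 L} - \frac{L}{49}$)
$\left(-28184 + J{\left(148,2 - 23 \right)}\right) + 15367 = \left(-28184 + \frac{-518 - 148^{2}}{49 \cdot 148}\right) + 15367 = \left(-28184 + \frac{1}{49} \cdot \frac{1}{148} \left(-518 - 21904\right)\right) + 15367 = \left(-28184 + \frac{1}{49} \cdot \frac{1}{148} \left(-22422\right)\right) + 15367 = \left(-28184 - \frac{303}{98}\right) + 15367 = - \frac{2762335}{98} + 15367 = - \frac{1256369}{98}$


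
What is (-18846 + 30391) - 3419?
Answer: 8126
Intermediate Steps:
(-18846 + 30391) - 3419 = 11545 - 3419 = 8126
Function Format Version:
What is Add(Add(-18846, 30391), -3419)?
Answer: 8126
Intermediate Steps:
Add(Add(-18846, 30391), -3419) = Add(11545, -3419) = 8126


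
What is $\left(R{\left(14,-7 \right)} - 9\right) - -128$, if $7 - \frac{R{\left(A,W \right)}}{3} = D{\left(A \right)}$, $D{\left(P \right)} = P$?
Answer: $98$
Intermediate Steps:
$R{\left(A,W \right)} = 21 - 3 A$
$\left(R{\left(14,-7 \right)} - 9\right) - -128 = \left(\left(21 - 42\right) - 9\right) - -128 = \left(\left(21 - 42\right) - 9\right) + 128 = \left(-21 - 9\right) + 128 = -30 + 128 = 98$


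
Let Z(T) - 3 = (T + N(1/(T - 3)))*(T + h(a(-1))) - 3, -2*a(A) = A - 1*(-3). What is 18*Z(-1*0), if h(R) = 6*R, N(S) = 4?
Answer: -432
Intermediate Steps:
a(A) = -3/2 - A/2 (a(A) = -(A - 1*(-3))/2 = -(A + 3)/2 = -(3 + A)/2 = -3/2 - A/2)
Z(T) = (-6 + T)*(4 + T) (Z(T) = 3 + ((T + 4)*(T + 6*(-3/2 - 1/2*(-1))) - 3) = 3 + ((4 + T)*(T + 6*(-3/2 + 1/2)) - 3) = 3 + ((4 + T)*(T + 6*(-1)) - 3) = 3 + ((4 + T)*(T - 6) - 3) = 3 + ((4 + T)*(-6 + T) - 3) = 3 + ((-6 + T)*(4 + T) - 3) = 3 + (-3 + (-6 + T)*(4 + T)) = (-6 + T)*(4 + T))
18*Z(-1*0) = 18*(-24 + (-1*0)**2 - (-2)*0) = 18*(-24 + 0**2 - 2*0) = 18*(-24 + 0 + 0) = 18*(-24) = -432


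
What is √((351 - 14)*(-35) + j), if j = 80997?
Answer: √69202 ≈ 263.06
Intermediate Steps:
√((351 - 14)*(-35) + j) = √((351 - 14)*(-35) + 80997) = √(337*(-35) + 80997) = √(-11795 + 80997) = √69202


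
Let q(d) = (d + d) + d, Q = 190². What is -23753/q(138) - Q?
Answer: -14969153/414 ≈ -36157.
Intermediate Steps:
Q = 36100
q(d) = 3*d (q(d) = 2*d + d = 3*d)
-23753/q(138) - Q = -23753/(3*138) - 1*36100 = -23753/414 - 36100 = -14969153/414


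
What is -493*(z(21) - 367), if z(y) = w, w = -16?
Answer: 188819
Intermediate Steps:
z(y) = -16
-493*(z(21) - 367) = -493*(-16 - 367) = -493*(-383) = 188819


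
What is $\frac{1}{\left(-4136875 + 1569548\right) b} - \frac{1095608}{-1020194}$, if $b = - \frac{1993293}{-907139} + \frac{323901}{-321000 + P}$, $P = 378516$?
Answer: $\frac{27355627018784942281928}{25472657961372518338953} \approx 1.0739$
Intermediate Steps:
$b = \frac{136156489809}{17391668908}$ ($b = - \frac{1993293}{-907139} + \frac{323901}{-321000 + 378516} = \left(-1993293\right) \left(- \frac{1}{907139}\right) + \frac{323901}{57516} = \frac{1993293}{907139} + 323901 \cdot \frac{1}{57516} = \frac{1993293}{907139} + \frac{107967}{19172} = \frac{136156489809}{17391668908} \approx 7.8288$)
$\frac{1}{\left(-4136875 + 1569548\right) b} - \frac{1095608}{-1020194} = \frac{1}{\left(-4136875 + 1569548\right) \frac{136156489809}{17391668908}} - \frac{1095608}{-1020194} = \frac{1}{-2567327} \cdot \frac{17391668908}{136156489809} - - \frac{547804}{510097} = \left(- \frac{1}{2567327}\right) \frac{17391668908}{136156489809} + \frac{547804}{510097} = - \frac{17391668908}{349558232511870543} + \frac{547804}{510097} = \frac{27355627018784942281928}{25472657961372518338953}$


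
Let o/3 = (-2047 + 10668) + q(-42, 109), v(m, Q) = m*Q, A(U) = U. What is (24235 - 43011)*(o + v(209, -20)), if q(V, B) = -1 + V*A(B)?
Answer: -149194096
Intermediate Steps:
q(V, B) = -1 + B*V (q(V, B) = -1 + V*B = -1 + B*V)
v(m, Q) = Q*m
o = 12126 (o = 3*((-2047 + 10668) + (-1 + 109*(-42))) = 3*(8621 + (-1 - 4578)) = 3*(8621 - 4579) = 3*4042 = 12126)
(24235 - 43011)*(o + v(209, -20)) = (24235 - 43011)*(12126 - 20*209) = -18776*(12126 - 4180) = -18776*7946 = -149194096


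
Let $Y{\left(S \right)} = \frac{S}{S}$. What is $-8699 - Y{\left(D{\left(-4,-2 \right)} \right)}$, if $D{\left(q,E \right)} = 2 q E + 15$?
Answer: $-8700$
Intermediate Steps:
$D{\left(q,E \right)} = 15 + 2 E q$ ($D{\left(q,E \right)} = 2 E q + 15 = 15 + 2 E q$)
$Y{\left(S \right)} = 1$
$-8699 - Y{\left(D{\left(-4,-2 \right)} \right)} = -8699 - 1 = -8700$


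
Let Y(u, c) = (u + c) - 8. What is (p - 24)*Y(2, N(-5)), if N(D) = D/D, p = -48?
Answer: 360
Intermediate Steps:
N(D) = 1
Y(u, c) = -8 + c + u (Y(u, c) = (c + u) - 8 = -8 + c + u)
(p - 24)*Y(2, N(-5)) = (-48 - 24)*(-8 + 1 + 2) = -72*(-5) = 360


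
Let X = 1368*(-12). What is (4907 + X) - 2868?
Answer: -14377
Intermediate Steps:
X = -16416
(4907 + X) - 2868 = (4907 - 16416) - 2868 = -11509 - 2868 = -14377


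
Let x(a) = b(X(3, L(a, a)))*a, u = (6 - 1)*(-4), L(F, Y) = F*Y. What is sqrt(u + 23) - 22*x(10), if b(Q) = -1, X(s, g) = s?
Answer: 220 + sqrt(3) ≈ 221.73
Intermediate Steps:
u = -20 (u = 5*(-4) = -20)
x(a) = -a
sqrt(u + 23) - 22*x(10) = sqrt(-20 + 23) - (-22)*10 = sqrt(3) - 22*(-10) = sqrt(3) + 220 = 220 + sqrt(3)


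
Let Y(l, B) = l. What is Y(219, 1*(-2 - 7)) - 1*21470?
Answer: -21251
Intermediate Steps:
Y(219, 1*(-2 - 7)) - 1*21470 = 219 - 1*21470 = 219 - 21470 = -21251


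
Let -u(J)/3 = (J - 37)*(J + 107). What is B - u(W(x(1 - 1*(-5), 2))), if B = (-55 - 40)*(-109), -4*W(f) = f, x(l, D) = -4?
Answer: -1309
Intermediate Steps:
W(f) = -f/4
u(J) = -3*(-37 + J)*(107 + J) (u(J) = -3*(J - 37)*(J + 107) = -3*(-37 + J)*(107 + J))
B = 10355 (B = -95*(-109) = 10355)
B - u(W(x(1 - 1*(-5), 2))) = 10355 - (11877 - (-105)*(-4)/2 - 3*(-¼*(-4))²) = 10355 - (11877 - 210*1 - 3*1²) = 10355 - (11877 - 210 - 3*1) = 10355 - (11877 - 210 - 3) = 10355 - 1*11664 = 10355 - 11664 = -1309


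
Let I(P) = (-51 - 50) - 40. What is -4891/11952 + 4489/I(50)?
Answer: -18114053/561744 ≈ -32.246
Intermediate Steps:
I(P) = -141 (I(P) = -101 - 40 = -141)
-4891/11952 + 4489/I(50) = -4891/11952 + 4489/(-141) = -4891*1/11952 + 4489*(-1/141) = -4891/11952 - 4489/141 = -18114053/561744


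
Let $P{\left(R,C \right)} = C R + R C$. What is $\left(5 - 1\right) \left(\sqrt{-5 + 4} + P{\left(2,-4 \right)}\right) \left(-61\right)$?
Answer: $3904 - 244 i \approx 3904.0 - 244.0 i$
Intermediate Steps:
$P{\left(R,C \right)} = 2 C R$ ($P{\left(R,C \right)} = C R + C R = 2 C R$)
$\left(5 - 1\right) \left(\sqrt{-5 + 4} + P{\left(2,-4 \right)}\right) \left(-61\right) = \left(5 - 1\right) \left(\sqrt{-5 + 4} + 2 \left(-4\right) 2\right) \left(-61\right) = 4 \left(\sqrt{-1} - 16\right) \left(-61\right) = 4 \left(i - 16\right) \left(-61\right) = 4 \left(-16 + i\right) \left(-61\right) = \left(-64 + 4 i\right) \left(-61\right) = 3904 - 244 i$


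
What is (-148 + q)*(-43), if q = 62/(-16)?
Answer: 52245/8 ≈ 6530.6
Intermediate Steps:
q = -31/8 (q = 62*(-1/16) = -31/8 ≈ -3.8750)
(-148 + q)*(-43) = (-148 - 31/8)*(-43) = -1215/8*(-43) = 52245/8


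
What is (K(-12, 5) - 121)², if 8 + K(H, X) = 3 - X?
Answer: 17161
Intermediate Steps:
K(H, X) = -5 - X (K(H, X) = -8 + (3 - X) = -5 - X)
(K(-12, 5) - 121)² = ((-5 - 1*5) - 121)² = ((-5 - 5) - 121)² = (-10 - 121)² = (-131)² = 17161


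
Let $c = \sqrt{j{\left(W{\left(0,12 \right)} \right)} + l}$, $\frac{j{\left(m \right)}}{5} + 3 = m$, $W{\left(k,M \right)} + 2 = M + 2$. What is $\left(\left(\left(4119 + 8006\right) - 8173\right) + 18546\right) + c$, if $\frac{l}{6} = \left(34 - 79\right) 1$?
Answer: $22498 + 15 i \approx 22498.0 + 15.0 i$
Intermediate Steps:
$W{\left(k,M \right)} = M$ ($W{\left(k,M \right)} = -2 + \left(M + 2\right) = -2 + \left(2 + M\right) = M$)
$j{\left(m \right)} = -15 + 5 m$
$l = -270$ ($l = 6 \left(34 - 79\right) 1 = 6 \left(\left(-45\right) 1\right) = 6 \left(-45\right) = -270$)
$c = 15 i$ ($c = \sqrt{\left(-15 + 5 \cdot 12\right) - 270} = \sqrt{\left(-15 + 60\right) - 270} = \sqrt{45 - 270} = \sqrt{-225} = 15 i \approx 15.0 i$)
$\left(\left(\left(4119 + 8006\right) - 8173\right) + 18546\right) + c = \left(\left(\left(4119 + 8006\right) - 8173\right) + 18546\right) + 15 i = \left(\left(12125 - 8173\right) + 18546\right) + 15 i = \left(3952 + 18546\right) + 15 i = 22498 + 15 i$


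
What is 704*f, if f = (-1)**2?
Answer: 704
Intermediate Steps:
f = 1
704*f = 704*1 = 704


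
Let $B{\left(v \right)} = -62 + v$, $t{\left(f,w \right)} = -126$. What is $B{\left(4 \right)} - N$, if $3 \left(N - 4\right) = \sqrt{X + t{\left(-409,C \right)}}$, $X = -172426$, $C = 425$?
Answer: $-62 - \frac{2 i \sqrt{43138}}{3} \approx -62.0 - 138.46 i$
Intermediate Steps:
$N = 4 + \frac{2 i \sqrt{43138}}{3}$ ($N = 4 + \frac{\sqrt{-172426 - 126}}{3} = 4 + \frac{\sqrt{-172552}}{3} = 4 + \frac{2 i \sqrt{43138}}{3} \approx 4.0 + 138.46 i$)
$B{\left(4 \right)} - N = \left(-62 + 4\right) - \left(4 + \frac{2 i \sqrt{43138}}{3}\right) = -58 - \left(4 + \frac{2 i \sqrt{43138}}{3}\right) = -62 - \frac{2 i \sqrt{43138}}{3}$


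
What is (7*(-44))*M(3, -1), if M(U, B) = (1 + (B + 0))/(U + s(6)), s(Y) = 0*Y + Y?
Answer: 0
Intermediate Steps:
s(Y) = Y (s(Y) = 0 + Y = Y)
M(U, B) = (1 + B)/(6 + U) (M(U, B) = (1 + (B + 0))/(U + 6) = (1 + B)/(6 + U))
(7*(-44))*M(3, -1) = (7*(-44))*((1 - 1)/(6 + 3)) = -308*0/9 = -308*0 = 0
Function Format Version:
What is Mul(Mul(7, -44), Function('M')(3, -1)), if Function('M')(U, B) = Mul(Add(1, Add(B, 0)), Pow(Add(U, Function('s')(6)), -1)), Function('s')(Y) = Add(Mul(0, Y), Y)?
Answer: 0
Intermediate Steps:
Function('s')(Y) = Y (Function('s')(Y) = Add(0, Y) = Y)
Function('M')(U, B) = Mul(Pow(Add(6, U), -1), Add(1, B)) (Function('M')(U, B) = Mul(Add(1, Add(B, 0)), Pow(Add(U, 6), -1)) = Mul(Add(1, B), Pow(Add(6, U), -1)) = Mul(Pow(Add(6, U), -1), Add(1, B)))
Mul(Mul(7, -44), Function('M')(3, -1)) = Mul(Mul(7, -44), Mul(Pow(Add(6, 3), -1), Add(1, -1))) = Mul(-308, Mul(Pow(9, -1), 0)) = Mul(-308, Mul(Rational(1, 9), 0)) = Mul(-308, 0) = 0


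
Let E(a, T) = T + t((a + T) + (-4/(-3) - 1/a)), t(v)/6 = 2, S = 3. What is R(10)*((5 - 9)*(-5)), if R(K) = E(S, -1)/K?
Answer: 22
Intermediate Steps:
t(v) = 12 (t(v) = 6*2 = 12)
E(a, T) = 12 + T (E(a, T) = T + 12 = 12 + T)
R(K) = 11/K (R(K) = (12 - 1)/K = 11/K)
R(10)*((5 - 9)*(-5)) = (11/10)*((5 - 9)*(-5)) = (11*(⅒))*(-4*(-5)) = (11/10)*20 = 22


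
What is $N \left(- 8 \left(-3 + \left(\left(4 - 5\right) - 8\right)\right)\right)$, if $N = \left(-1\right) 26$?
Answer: $-2496$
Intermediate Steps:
$N = -26$
$N \left(- 8 \left(-3 + \left(\left(4 - 5\right) - 8\right)\right)\right) = - 26 \left(- 8 \left(-3 + \left(\left(4 - 5\right) - 8\right)\right)\right) = - 26 \left(- 8 \left(-3 - 9\right)\right) = - 26 \left(\left(-8\right) \left(-12\right)\right) = \left(-26\right) 96 = -2496$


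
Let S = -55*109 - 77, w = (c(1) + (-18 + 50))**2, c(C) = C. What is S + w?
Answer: -4983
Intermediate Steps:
w = 1089 (w = (1 + (-18 + 50))**2 = (1 + 32)**2 = 33**2 = 1089)
S = -6072 (S = -5995 - 77 = -6072)
S + w = -6072 + 1089 = -4983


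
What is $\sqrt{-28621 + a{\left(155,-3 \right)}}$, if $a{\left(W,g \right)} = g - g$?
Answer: $i \sqrt{28621} \approx 169.18 i$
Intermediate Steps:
$a{\left(W,g \right)} = 0$
$\sqrt{-28621 + a{\left(155,-3 \right)}} = \sqrt{-28621 + 0} = \sqrt{-28621} = i \sqrt{28621}$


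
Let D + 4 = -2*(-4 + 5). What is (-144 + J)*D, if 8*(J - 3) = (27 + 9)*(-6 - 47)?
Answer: 2277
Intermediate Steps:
J = -471/2 (J = 3 + ((27 + 9)*(-6 - 47))/8 = 3 + (36*(-53))/8 = 3 + (1/8)*(-1908) = 3 - 477/2 = -471/2 ≈ -235.50)
D = -6 (D = -4 - 2*(-4 + 5) = -4 - 2*1 = -4 - 2 = -6)
(-144 + J)*D = (-144 - 471/2)*(-6) = -759/2*(-6) = 2277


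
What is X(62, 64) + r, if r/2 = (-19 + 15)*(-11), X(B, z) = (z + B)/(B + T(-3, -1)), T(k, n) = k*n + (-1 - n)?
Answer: 5846/65 ≈ 89.938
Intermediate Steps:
T(k, n) = -1 - n + k*n
X(B, z) = (B + z)/(3 + B) (X(B, z) = (z + B)/(B + (-1 - 1*(-1) - 3*(-1))) = (B + z)/(B + (-1 + 1 + 3)) = (B + z)/(B + 3) = (B + z)/(3 + B))
r = 88 (r = 2*((-19 + 15)*(-11)) = 2*(-4*(-11)) = 2*44 = 88)
X(62, 64) + r = (62 + 64)/(3 + 62) + 88 = 126/65 + 88 = 5846/65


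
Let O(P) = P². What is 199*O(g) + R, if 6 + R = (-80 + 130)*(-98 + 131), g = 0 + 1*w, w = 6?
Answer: 8808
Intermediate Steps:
g = 6 (g = 0 + 1*6 = 0 + 6 = 6)
R = 1644 (R = -6 + (-80 + 130)*(-98 + 131) = -6 + 50*33 = -6 + 1650 = 1644)
199*O(g) + R = 199*6² + 1644 = 199*36 + 1644 = 7164 + 1644 = 8808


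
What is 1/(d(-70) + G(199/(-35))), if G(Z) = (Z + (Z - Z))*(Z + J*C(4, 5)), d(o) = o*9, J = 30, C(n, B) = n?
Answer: -1225/1567949 ≈ -0.00078128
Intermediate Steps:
d(o) = 9*o
G(Z) = Z*(120 + Z) (G(Z) = (Z + (Z - Z))*(Z + 30*4) = (Z + 0)*(Z + 120) = Z*(120 + Z))
1/(d(-70) + G(199/(-35))) = 1/(9*(-70) + (199/(-35))*(120 + 199/(-35))) = 1/(-630 + (199*(-1/35))*(120 + 199*(-1/35))) = 1/(-630 - 199*(120 - 199/35)/35) = 1/(-630 - 199/35*4001/35) = 1/(-630 - 796199/1225) = 1/(-1567949/1225) = -1225/1567949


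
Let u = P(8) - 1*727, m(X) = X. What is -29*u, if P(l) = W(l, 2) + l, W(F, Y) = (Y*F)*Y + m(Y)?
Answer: 19865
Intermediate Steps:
W(F, Y) = Y + F*Y**2 (W(F, Y) = (Y*F)*Y + Y = (F*Y)*Y + Y = F*Y**2 + Y = Y + F*Y**2)
P(l) = 2 + 5*l (P(l) = 2*(1 + l*2) + l = 2*(1 + 2*l) + l = (2 + 4*l) + l = 2 + 5*l)
u = -685 (u = (2 + 5*8) - 1*727 = (2 + 40) - 727 = 42 - 727 = -685)
-29*u = -29*(-685) = 19865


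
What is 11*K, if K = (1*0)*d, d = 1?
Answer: 0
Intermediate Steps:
K = 0 (K = (1*0)*1 = 0*1 = 0)
11*K = 11*0 = 0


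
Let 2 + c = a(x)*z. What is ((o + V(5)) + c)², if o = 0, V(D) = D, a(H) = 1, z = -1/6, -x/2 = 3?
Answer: 289/36 ≈ 8.0278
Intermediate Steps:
x = -6 (x = -2*3 = -6)
z = -⅙ (z = -1*⅙ = -⅙ ≈ -0.16667)
c = -13/6 (c = -2 + 1*(-⅙) = -2 - ⅙ = -13/6 ≈ -2.1667)
((o + V(5)) + c)² = ((0 + 5) - 13/6)² = (5 - 13/6)² = (17/6)² = 289/36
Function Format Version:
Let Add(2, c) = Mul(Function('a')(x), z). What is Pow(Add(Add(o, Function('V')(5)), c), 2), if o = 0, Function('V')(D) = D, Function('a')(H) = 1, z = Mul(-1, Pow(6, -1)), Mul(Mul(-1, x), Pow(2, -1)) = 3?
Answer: Rational(289, 36) ≈ 8.0278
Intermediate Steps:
x = -6 (x = Mul(-2, 3) = -6)
z = Rational(-1, 6) (z = Mul(-1, Rational(1, 6)) = Rational(-1, 6) ≈ -0.16667)
c = Rational(-13, 6) (c = Add(-2, Mul(1, Rational(-1, 6))) = Add(-2, Rational(-1, 6)) = Rational(-13, 6) ≈ -2.1667)
Pow(Add(Add(o, Function('V')(5)), c), 2) = Pow(Add(Add(0, 5), Rational(-13, 6)), 2) = Pow(Add(5, Rational(-13, 6)), 2) = Pow(Rational(17, 6), 2) = Rational(289, 36)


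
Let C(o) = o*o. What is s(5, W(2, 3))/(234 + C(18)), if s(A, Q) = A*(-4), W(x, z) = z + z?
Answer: -10/279 ≈ -0.035842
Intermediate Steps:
C(o) = o**2
W(x, z) = 2*z
s(A, Q) = -4*A
s(5, W(2, 3))/(234 + C(18)) = (-4*5)/(234 + 18**2) = -20/(234 + 324) = -20/558 = (1/558)*(-20) = -10/279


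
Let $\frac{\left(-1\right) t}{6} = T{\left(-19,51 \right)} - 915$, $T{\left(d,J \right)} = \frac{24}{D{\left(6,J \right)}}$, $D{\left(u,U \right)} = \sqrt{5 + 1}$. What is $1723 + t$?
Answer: $7213 - 24 \sqrt{6} \approx 7154.2$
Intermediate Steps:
$D{\left(u,U \right)} = \sqrt{6}$
$T{\left(d,J \right)} = 4 \sqrt{6}$ ($T{\left(d,J \right)} = \frac{24}{\sqrt{6}} = 24 \frac{\sqrt{6}}{6} = 4 \sqrt{6}$)
$t = 5490 - 24 \sqrt{6}$ ($t = - 6 \left(4 \sqrt{6} - 915\right) = - 6 \left(-915 + 4 \sqrt{6}\right) = 5490 - 24 \sqrt{6} \approx 5431.2$)
$1723 + t = 1723 + \left(5490 - 24 \sqrt{6}\right) = 7213 - 24 \sqrt{6}$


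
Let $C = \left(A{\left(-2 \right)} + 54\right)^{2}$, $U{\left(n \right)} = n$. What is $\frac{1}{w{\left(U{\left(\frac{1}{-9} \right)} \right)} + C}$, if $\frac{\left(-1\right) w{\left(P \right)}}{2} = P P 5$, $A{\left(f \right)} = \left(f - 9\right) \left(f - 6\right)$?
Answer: $\frac{81}{1633274} \approx 4.9594 \cdot 10^{-5}$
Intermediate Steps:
$A{\left(f \right)} = \left(-9 + f\right) \left(-6 + f\right)$
$w{\left(P \right)} = - 10 P^{2}$ ($w{\left(P \right)} = - 2 P P 5 = - 2 P^{2} \cdot 5 = - 2 \cdot 5 P^{2} = - 10 P^{2}$)
$C = 20164$ ($C = \left(\left(54 + \left(-2\right)^{2} - -30\right) + 54\right)^{2} = \left(\left(54 + 4 + 30\right) + 54\right)^{2} = \left(88 + 54\right)^{2} = 142^{2} = 20164$)
$\frac{1}{w{\left(U{\left(\frac{1}{-9} \right)} \right)} + C} = \frac{1}{- 10 \left(\frac{1}{-9}\right)^{2} + 20164} = \frac{1}{- 10 \left(- \frac{1}{9}\right)^{2} + 20164} = \frac{1}{\left(-10\right) \frac{1}{81} + 20164} = \frac{1}{- \frac{10}{81} + 20164} = \frac{1}{\frac{1633274}{81}} = \frac{81}{1633274}$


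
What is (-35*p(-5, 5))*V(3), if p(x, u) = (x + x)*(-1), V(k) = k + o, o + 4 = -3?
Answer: 1400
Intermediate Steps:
o = -7 (o = -4 - 3 = -7)
V(k) = -7 + k (V(k) = k - 7 = -7 + k)
p(x, u) = -2*x (p(x, u) = (2*x)*(-1) = -2*x)
(-35*p(-5, 5))*V(3) = (-(-70)*(-5))*(-7 + 3) = -35*10*(-4) = -350*(-4) = 1400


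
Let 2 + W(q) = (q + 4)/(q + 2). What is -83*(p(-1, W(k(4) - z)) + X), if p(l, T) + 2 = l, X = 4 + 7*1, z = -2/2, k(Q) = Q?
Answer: -664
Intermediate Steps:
z = -1 (z = -2*½ = -1)
X = 11 (X = 4 + 7 = 11)
W(q) = -2 + (4 + q)/(2 + q) (W(q) = -2 + (q + 4)/(q + 2) = -2 + (4 + q)/(2 + q))
p(l, T) = -2 + l
-83*(p(-1, W(k(4) - z)) + X) = -83*((-2 - 1) + 11) = -83*(-3 + 11) = -83*8 = -664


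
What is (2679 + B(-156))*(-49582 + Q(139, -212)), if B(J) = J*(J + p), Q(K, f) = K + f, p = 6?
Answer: -1294952745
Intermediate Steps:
B(J) = J*(6 + J) (B(J) = J*(J + 6) = J*(6 + J))
(2679 + B(-156))*(-49582 + Q(139, -212)) = (2679 - 156*(6 - 156))*(-49582 + (139 - 212)) = (2679 - 156*(-150))*(-49582 - 73) = (2679 + 23400)*(-49655) = 26079*(-49655) = -1294952745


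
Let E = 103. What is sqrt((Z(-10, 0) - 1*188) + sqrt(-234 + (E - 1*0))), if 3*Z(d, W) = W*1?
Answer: sqrt(-188 + I*sqrt(131)) ≈ 0.41718 + 13.718*I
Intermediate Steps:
Z(d, W) = W/3 (Z(d, W) = (W*1)/3 = W/3)
sqrt((Z(-10, 0) - 1*188) + sqrt(-234 + (E - 1*0))) = sqrt(((1/3)*0 - 1*188) + sqrt(-234 + (103 - 1*0))) = sqrt((0 - 188) + sqrt(-234 + (103 + 0))) = sqrt(-188 + sqrt(-234 + 103)) = sqrt(-188 + sqrt(-131)) = sqrt(-188 + I*sqrt(131))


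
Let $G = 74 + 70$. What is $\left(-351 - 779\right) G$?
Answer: $-162720$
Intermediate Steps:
$G = 144$
$\left(-351 - 779\right) G = \left(-351 - 779\right) 144 = \left(-1130\right) 144 = -162720$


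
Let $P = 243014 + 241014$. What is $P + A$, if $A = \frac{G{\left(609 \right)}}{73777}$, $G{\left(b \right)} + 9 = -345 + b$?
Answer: $\frac{35710134011}{73777} \approx 4.8403 \cdot 10^{5}$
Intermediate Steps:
$G{\left(b \right)} = -354 + b$ ($G{\left(b \right)} = -9 + \left(-345 + b\right) = -354 + b$)
$P = 484028$
$A = \frac{255}{73777}$ ($A = \frac{-354 + 609}{73777} = 255 \cdot \frac{1}{73777} = \frac{255}{73777} \approx 0.0034564$)
$P + A = 484028 + \frac{255}{73777} = \frac{35710134011}{73777}$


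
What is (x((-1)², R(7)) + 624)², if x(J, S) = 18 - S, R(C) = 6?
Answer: 404496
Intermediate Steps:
(x((-1)², R(7)) + 624)² = ((18 - 1*6) + 624)² = ((18 - 6) + 624)² = (12 + 624)² = 636² = 404496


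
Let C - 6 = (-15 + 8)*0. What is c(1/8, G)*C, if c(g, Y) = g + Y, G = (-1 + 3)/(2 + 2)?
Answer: 15/4 ≈ 3.7500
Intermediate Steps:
C = 6 (C = 6 + (-15 + 8)*0 = 6 - 7*0 = 6 + 0 = 6)
G = 1/2 (G = 2/4 = 2*(1/4) = 1/2 ≈ 0.50000)
c(g, Y) = Y + g
c(1/8, G)*C = (1/2 + 1/8)*6 = (5/8)*6 = 15/4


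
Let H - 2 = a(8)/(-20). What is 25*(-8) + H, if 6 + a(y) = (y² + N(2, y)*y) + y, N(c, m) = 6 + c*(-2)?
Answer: -2021/10 ≈ -202.10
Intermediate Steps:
N(c, m) = 6 - 2*c
a(y) = -6 + y² + 3*y (a(y) = -6 + ((y² + (6 - 2*2)*y) + y) = -6 + ((y² + (6 - 4)*y) + y) = -6 + ((y² + 2*y) + y) = -6 + (y² + 3*y) = -6 + y² + 3*y)
H = -21/10 (H = 2 + (-6 + 8² + 3*8)/(-20) = 2 + (-6 + 64 + 24)*(-1/20) = 2 + 82*(-1/20) = 2 - 41/10 = -21/10 ≈ -2.1000)
25*(-8) + H = 25*(-8) - 21/10 = -200 - 21/10 = -2021/10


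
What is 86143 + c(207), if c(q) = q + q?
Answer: 86557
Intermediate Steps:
c(q) = 2*q
86143 + c(207) = 86143 + 2*207 = 86143 + 414 = 86557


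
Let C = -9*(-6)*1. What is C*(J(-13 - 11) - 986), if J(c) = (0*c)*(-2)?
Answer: -53244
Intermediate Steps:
C = 54 (C = 54*1 = 54)
J(c) = 0 (J(c) = 0*(-2) = 0)
C*(J(-13 - 11) - 986) = 54*(0 - 986) = 54*(-986) = -53244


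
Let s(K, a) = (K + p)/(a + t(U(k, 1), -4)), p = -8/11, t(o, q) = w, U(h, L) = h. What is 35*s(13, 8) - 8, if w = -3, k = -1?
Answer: 857/11 ≈ 77.909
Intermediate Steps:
t(o, q) = -3
p = -8/11 (p = -8*1/11 = -8/11 ≈ -0.72727)
s(K, a) = (-8/11 + K)/(-3 + a) (s(K, a) = (K - 8/11)/(a - 3) = (-8/11 + K)/(-3 + a))
35*s(13, 8) - 8 = 35*((-8/11 + 13)/(-3 + 8)) - 8 = 35*((135/11)/5) - 8 = 35*((⅕)*(135/11)) - 8 = 35*(27/11) - 8 = 945/11 - 8 = 857/11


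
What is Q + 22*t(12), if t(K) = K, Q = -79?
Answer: 185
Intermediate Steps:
Q + 22*t(12) = -79 + 22*12 = -79 + 264 = 185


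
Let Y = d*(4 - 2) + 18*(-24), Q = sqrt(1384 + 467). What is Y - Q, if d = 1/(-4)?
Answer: -865/2 - sqrt(1851) ≈ -475.52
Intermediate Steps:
d = -1/4 ≈ -0.25000
Q = sqrt(1851) ≈ 43.023
Y = -865/2 (Y = -(4 - 2)/4 + 18*(-24) = -1/4*2 - 432 = -1/2 - 432 = -865/2 ≈ -432.50)
Y - Q = -865/2 - sqrt(1851)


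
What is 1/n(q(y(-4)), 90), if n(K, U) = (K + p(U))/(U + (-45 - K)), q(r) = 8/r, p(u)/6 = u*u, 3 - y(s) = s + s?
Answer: 487/534608 ≈ 0.00091095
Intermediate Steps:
y(s) = 3 - 2*s (y(s) = 3 - (s + s) = 3 - 2*s)
p(u) = 6*u² (p(u) = 6*(u*u) = 6*u²)
n(K, U) = (K + 6*U²)/(-45 + U - K) (n(K, U) = (K + 6*U²)/(U + (-45 - K)) = (K + 6*U²)/(-45 + U - K))
1/n(q(y(-4)), 90) = 1/((-8/(3 - 2*(-4)) - 6*90²)/(45 + 8/(3 - 2*(-4)) - 1*90)) = 1/((-8/(3 + 8) - 6*8100)/(45 + 8/(3 + 8) - 90)) = 1/((-8/11 - 48600)/(45 + 8/11 - 90)) = 1/((-8/11 - 48600)/(45 + 8*(1/11) - 90)) = 1/((-1*8/11 - 48600)/(45 + 8/11 - 90)) = 1/((-8/11 - 48600)/(-487/11)) = 1/(-11/487*(-534608/11)) = 1/(534608/487) = 487/534608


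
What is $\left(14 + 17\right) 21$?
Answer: $651$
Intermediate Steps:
$\left(14 + 17\right) 21 = 31 \cdot 21 = 651$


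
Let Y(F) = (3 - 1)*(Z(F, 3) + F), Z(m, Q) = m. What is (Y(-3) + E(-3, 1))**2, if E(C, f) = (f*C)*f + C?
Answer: 324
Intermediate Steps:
Y(F) = 4*F (Y(F) = (3 - 1)*(F + F) = 2*(2*F) = 4*F)
E(C, f) = C + C*f**2 (E(C, f) = (C*f)*f + C = C*f**2 + C = C + C*f**2)
(Y(-3) + E(-3, 1))**2 = (4*(-3) - 3*(1 + 1**2))**2 = (-12 - 3*(1 + 1))**2 = (-12 - 3*2)**2 = (-12 - 6)**2 = (-18)**2 = 324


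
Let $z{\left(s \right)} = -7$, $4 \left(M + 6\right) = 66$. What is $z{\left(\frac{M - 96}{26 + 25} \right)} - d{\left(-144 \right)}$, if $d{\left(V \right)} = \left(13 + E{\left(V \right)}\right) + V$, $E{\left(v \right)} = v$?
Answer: $268$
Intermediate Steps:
$M = \frac{21}{2}$ ($M = -6 + \frac{1}{4} \cdot 66 = -6 + \frac{33}{2} = \frac{21}{2} \approx 10.5$)
$d{\left(V \right)} = 13 + 2 V$ ($d{\left(V \right)} = \left(13 + V\right) + V = 13 + 2 V$)
$z{\left(\frac{M - 96}{26 + 25} \right)} - d{\left(-144 \right)} = -7 - \left(13 + 2 \left(-144\right)\right) = -7 - \left(13 - 288\right) = -7 - -275 = -7 + 275 = 268$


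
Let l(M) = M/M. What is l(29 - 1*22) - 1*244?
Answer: -243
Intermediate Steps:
l(M) = 1
l(29 - 1*22) - 1*244 = 1 - 1*244 = 1 - 244 = -243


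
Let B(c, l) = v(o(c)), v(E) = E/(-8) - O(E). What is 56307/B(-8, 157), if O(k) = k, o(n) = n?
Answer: 18769/3 ≈ 6256.3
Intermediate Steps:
v(E) = -9*E/8 (v(E) = E/(-8) - E = E*(-⅛) - E = -E/8 - E = -9*E/8)
B(c, l) = -9*c/8
56307/B(-8, 157) = 56307/((-9/8*(-8))) = 56307/9 = 56307*(⅑) = 18769/3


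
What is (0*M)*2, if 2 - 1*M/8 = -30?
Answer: 0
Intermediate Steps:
M = 256 (M = 16 - 8*(-30) = 16 + 240 = 256)
(0*M)*2 = (0*256)*2 = 0*2 = 0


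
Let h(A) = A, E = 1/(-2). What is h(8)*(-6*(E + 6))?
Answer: -264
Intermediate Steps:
E = -1/2 ≈ -0.50000
h(8)*(-6*(E + 6)) = 8*(-6*(-1/2 + 6)) = 8*(-6*11/2) = 8*(-33) = -264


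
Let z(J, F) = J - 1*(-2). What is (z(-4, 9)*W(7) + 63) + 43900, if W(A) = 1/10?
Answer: 219814/5 ≈ 43963.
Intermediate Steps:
z(J, F) = 2 + J (z(J, F) = J + 2 = 2 + J)
W(A) = 1/10
(z(-4, 9)*W(7) + 63) + 43900 = ((2 - 4)*(1/10) + 63) + 43900 = (-2*1/10 + 63) + 43900 = (-1/5 + 63) + 43900 = 314/5 + 43900 = 219814/5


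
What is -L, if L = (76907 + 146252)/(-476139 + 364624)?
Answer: 223159/111515 ≈ 2.0012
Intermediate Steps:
L = -223159/111515 (L = 223159/(-111515) = 223159*(-1/111515) = -223159/111515 ≈ -2.0012)
-L = -1*(-223159/111515) = 223159/111515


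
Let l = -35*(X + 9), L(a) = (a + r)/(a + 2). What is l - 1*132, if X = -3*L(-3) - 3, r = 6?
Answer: -657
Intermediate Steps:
L(a) = (6 + a)/(2 + a) (L(a) = (a + 6)/(a + 2) = (6 + a)/(2 + a))
X = 6 (X = -3*(6 - 3)/(2 - 3) - 3 = -3*3/(-1) - 3 = -(-3)*3 - 3 = -3*(-3) - 3 = 9 - 3 = 6)
l = -525 (l = -35*(6 + 9) = -35*15 = -525)
l - 1*132 = -525 - 1*132 = -525 - 132 = -657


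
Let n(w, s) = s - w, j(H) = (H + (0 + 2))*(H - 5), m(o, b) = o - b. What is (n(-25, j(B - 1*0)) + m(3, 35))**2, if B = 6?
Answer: 1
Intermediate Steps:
j(H) = (-5 + H)*(2 + H) (j(H) = (H + 2)*(-5 + H) = (2 + H)*(-5 + H) = (-5 + H)*(2 + H))
(n(-25, j(B - 1*0)) + m(3, 35))**2 = (((-10 + (6 - 1*0)**2 - 3*(6 - 1*0)) - 1*(-25)) + (3 - 1*35))**2 = (((-10 + (6 + 0)**2 - 3*(6 + 0)) + 25) + (3 - 35))**2 = (((-10 + 6**2 - 3*6) + 25) - 32)**2 = (((-10 + 36 - 18) + 25) - 32)**2 = ((8 + 25) - 32)**2 = (33 - 32)**2 = 1**2 = 1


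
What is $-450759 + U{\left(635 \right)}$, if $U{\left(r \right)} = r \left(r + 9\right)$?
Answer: $-41819$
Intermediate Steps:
$U{\left(r \right)} = r \left(9 + r\right)$
$-450759 + U{\left(635 \right)} = -450759 + 635 \left(9 + 635\right) = -450759 + 635 \cdot 644 = -450759 + 408940 = -41819$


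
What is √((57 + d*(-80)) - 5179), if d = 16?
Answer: I*√6402 ≈ 80.012*I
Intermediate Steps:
√((57 + d*(-80)) - 5179) = √((57 + 16*(-80)) - 5179) = √((57 - 1280) - 5179) = √(-1223 - 5179) = √(-6402) = I*√6402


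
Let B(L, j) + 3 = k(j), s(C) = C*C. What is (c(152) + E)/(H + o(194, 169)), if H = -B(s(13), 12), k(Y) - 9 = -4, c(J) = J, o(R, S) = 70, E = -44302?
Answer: -22075/34 ≈ -649.26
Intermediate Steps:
s(C) = C**2
k(Y) = 5 (k(Y) = 9 - 4 = 5)
B(L, j) = 2 (B(L, j) = -3 + 5 = 2)
H = -2 (H = -1*2 = -2)
(c(152) + E)/(H + o(194, 169)) = (152 - 44302)/(-2 + 70) = -44150/68 = -44150*1/68 = -22075/34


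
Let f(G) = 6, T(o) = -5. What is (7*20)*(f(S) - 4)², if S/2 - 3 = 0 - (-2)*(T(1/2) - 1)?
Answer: 560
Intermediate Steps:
S = -18 (S = 6 + 2*(0 - (-2)*(-5 - 1)) = 6 + 2*(0 - (-2)*(-6)) = 6 + 2*(0 - 1*12) = 6 + 2*(0 - 12) = 6 + 2*(-12) = 6 - 24 = -18)
(7*20)*(f(S) - 4)² = (7*20)*(6 - 4)² = 140*2² = 140*4 = 560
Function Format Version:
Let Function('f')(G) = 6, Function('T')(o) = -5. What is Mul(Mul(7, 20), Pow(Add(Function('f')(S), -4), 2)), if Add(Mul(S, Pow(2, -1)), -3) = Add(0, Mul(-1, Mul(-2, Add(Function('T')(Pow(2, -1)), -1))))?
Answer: 560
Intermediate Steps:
S = -18 (S = Add(6, Mul(2, Add(0, Mul(-1, Mul(-2, Add(-5, -1)))))) = Add(6, Mul(2, Add(0, Mul(-1, Mul(-2, -6))))) = Add(6, Mul(2, Add(0, Mul(-1, 12)))) = Add(6, Mul(2, Add(0, -12))) = Add(6, Mul(2, -12)) = Add(6, -24) = -18)
Mul(Mul(7, 20), Pow(Add(Function('f')(S), -4), 2)) = Mul(Mul(7, 20), Pow(Add(6, -4), 2)) = Mul(140, Pow(2, 2)) = Mul(140, 4) = 560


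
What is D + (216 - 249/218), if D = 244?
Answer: 100031/218 ≈ 458.86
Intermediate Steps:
D + (216 - 249/218) = 244 + (216 - 249/218) = 244 + 46839/218 = 100031/218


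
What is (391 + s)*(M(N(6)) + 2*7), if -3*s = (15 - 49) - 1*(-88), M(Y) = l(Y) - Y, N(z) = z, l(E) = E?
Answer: 5222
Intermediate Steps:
M(Y) = 0 (M(Y) = Y - Y = 0)
s = -18 (s = -((15 - 49) - 1*(-88))/3 = -(-34 + 88)/3 = -1/3*54 = -18)
(391 + s)*(M(N(6)) + 2*7) = (391 - 18)*(0 + 2*7) = 373*(0 + 14) = 373*14 = 5222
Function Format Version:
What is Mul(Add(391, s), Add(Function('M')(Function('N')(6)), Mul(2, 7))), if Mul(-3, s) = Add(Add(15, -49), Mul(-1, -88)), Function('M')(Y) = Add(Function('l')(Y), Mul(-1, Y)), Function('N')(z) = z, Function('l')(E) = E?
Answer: 5222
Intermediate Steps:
Function('M')(Y) = 0 (Function('M')(Y) = Add(Y, Mul(-1, Y)) = 0)
s = -18 (s = Mul(Rational(-1, 3), Add(Add(15, -49), Mul(-1, -88))) = Mul(Rational(-1, 3), Add(-34, 88)) = Mul(Rational(-1, 3), 54) = -18)
Mul(Add(391, s), Add(Function('M')(Function('N')(6)), Mul(2, 7))) = Mul(Add(391, -18), Add(0, Mul(2, 7))) = Mul(373, Add(0, 14)) = Mul(373, 14) = 5222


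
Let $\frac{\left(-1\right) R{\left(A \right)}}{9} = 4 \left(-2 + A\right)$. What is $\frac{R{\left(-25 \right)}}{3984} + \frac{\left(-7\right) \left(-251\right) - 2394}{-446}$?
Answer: $\frac{123805}{74036} \approx 1.6722$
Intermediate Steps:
$R{\left(A \right)} = 72 - 36 A$ ($R{\left(A \right)} = - 9 \cdot 4 \left(-2 + A\right) = - 9 \left(-8 + 4 A\right) = 72 - 36 A$)
$\frac{R{\left(-25 \right)}}{3984} + \frac{\left(-7\right) \left(-251\right) - 2394}{-446} = \frac{72 - -900}{3984} + \frac{\left(-7\right) \left(-251\right) - 2394}{-446} = \left(72 + 900\right) \frac{1}{3984} + \left(1757 - 2394\right) \left(- \frac{1}{446}\right) = 972 \cdot \frac{1}{3984} - - \frac{637}{446} = \frac{81}{332} + \frac{637}{446} = \frac{123805}{74036}$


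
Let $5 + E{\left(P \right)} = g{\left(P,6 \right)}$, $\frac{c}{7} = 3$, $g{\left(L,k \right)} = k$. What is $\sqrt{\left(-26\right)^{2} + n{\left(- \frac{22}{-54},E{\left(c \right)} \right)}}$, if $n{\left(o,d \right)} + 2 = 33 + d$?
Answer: $2 \sqrt{177} \approx 26.608$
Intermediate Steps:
$c = 21$ ($c = 7 \cdot 3 = 21$)
$E{\left(P \right)} = 1$ ($E{\left(P \right)} = -5 + 6 = 1$)
$n{\left(o,d \right)} = 31 + d$ ($n{\left(o,d \right)} = -2 + \left(33 + d\right) = 31 + d$)
$\sqrt{\left(-26\right)^{2} + n{\left(- \frac{22}{-54},E{\left(c \right)} \right)}} = \sqrt{\left(-26\right)^{2} + \left(31 + 1\right)} = \sqrt{676 + 32} = \sqrt{708} = 2 \sqrt{177}$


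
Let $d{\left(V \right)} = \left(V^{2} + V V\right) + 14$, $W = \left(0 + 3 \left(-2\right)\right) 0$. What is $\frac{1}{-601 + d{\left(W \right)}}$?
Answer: $- \frac{1}{587} \approx -0.0017036$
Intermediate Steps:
$W = 0$ ($W = \left(0 - 6\right) 0 = \left(-6\right) 0 = 0$)
$d{\left(V \right)} = 14 + 2 V^{2}$ ($d{\left(V \right)} = \left(V^{2} + V^{2}\right) + 14 = 2 V^{2} + 14 = 14 + 2 V^{2}$)
$\frac{1}{-601 + d{\left(W \right)}} = \frac{1}{-601 + \left(14 + 2 \cdot 0^{2}\right)} = \frac{1}{-601 + \left(14 + 2 \cdot 0\right)} = \frac{1}{-601 + \left(14 + 0\right)} = \frac{1}{-601 + 14} = \frac{1}{-587} = - \frac{1}{587}$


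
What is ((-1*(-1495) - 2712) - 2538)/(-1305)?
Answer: 751/261 ≈ 2.8774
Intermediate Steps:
((-1*(-1495) - 2712) - 2538)/(-1305) = ((1495 - 2712) - 2538)*(-1/1305) = (-1217 - 2538)*(-1/1305) = -3755*(-1/1305) = 751/261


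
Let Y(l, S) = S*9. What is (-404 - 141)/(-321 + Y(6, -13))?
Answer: 545/438 ≈ 1.2443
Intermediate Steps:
Y(l, S) = 9*S
(-404 - 141)/(-321 + Y(6, -13)) = (-404 - 141)/(-321 + 9*(-13)) = -545/(-321 - 117) = -545/(-438) = -545*(-1/438) = 545/438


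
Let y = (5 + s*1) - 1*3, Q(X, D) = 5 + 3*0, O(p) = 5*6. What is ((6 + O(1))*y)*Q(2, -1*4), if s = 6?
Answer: 1440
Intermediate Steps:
O(p) = 30
Q(X, D) = 5 (Q(X, D) = 5 + 0 = 5)
y = 8 (y = (5 + 6*1) - 1*3 = (5 + 6) - 3 = 11 - 3 = 8)
((6 + O(1))*y)*Q(2, -1*4) = ((6 + 30)*8)*5 = (36*8)*5 = 288*5 = 1440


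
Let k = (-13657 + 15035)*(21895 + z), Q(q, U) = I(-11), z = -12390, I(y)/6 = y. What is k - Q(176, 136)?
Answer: 13097956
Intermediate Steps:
I(y) = 6*y
Q(q, U) = -66 (Q(q, U) = 6*(-11) = -66)
k = 13097890 (k = (-13657 + 15035)*(21895 - 12390) = 1378*9505 = 13097890)
k - Q(176, 136) = 13097890 - 1*(-66) = 13097890 + 66 = 13097956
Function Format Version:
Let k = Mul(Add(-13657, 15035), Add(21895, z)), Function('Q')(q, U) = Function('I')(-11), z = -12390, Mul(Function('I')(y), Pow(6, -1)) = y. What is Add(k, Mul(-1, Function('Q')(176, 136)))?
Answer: 13097956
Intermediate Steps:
Function('I')(y) = Mul(6, y)
Function('Q')(q, U) = -66 (Function('Q')(q, U) = Mul(6, -11) = -66)
k = 13097890 (k = Mul(Add(-13657, 15035), Add(21895, -12390)) = Mul(1378, 9505) = 13097890)
Add(k, Mul(-1, Function('Q')(176, 136))) = Add(13097890, Mul(-1, -66)) = Add(13097890, 66) = 13097956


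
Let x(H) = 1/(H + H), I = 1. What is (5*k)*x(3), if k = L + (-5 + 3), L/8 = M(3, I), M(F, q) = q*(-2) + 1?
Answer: -25/3 ≈ -8.3333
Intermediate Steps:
M(F, q) = 1 - 2*q (M(F, q) = -2*q + 1 = 1 - 2*q)
L = -8 (L = 8*(1 - 2*1) = 8*(1 - 2) = 8*(-1) = -8)
x(H) = 1/(2*H)
k = -10 (k = -8 + (-5 + 3) = -8 - 2 = -10)
(5*k)*x(3) = (5*(-10))*((½)/3) = -25/3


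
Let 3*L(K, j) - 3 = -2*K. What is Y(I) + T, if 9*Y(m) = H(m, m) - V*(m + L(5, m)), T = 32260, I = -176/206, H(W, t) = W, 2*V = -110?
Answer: 89660621/2781 ≈ 32240.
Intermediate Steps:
L(K, j) = 1 - 2*K/3 (L(K, j) = 1 + (-2*K)/3 = 1 - 2*K/3)
V = -55 (V = (½)*(-110) = -55)
I = -88/103 (I = -176*1/206 = -88/103 ≈ -0.85437)
Y(m) = -385/27 + 56*m/9 (Y(m) = (m - (-55)*(m + (1 - ⅔*5)))/9 = (m - (-55)*(m + (1 - 10/3)))/9 = (m - (-55)*(m - 7/3))/9 = (m - (-55)*(-7/3 + m))/9 = (m - (385/3 - 55*m))/9 = (m + (-385/3 + 55*m))/9 = (-385/3 + 56*m)/9 = -385/27 + 56*m/9)
Y(I) + T = (-385/27 + (56/9)*(-88/103)) + 32260 = (-385/27 - 4928/927) + 32260 = -54439/2781 + 32260 = 89660621/2781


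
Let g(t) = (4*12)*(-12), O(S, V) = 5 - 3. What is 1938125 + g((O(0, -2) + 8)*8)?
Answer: 1937549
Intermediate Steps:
O(S, V) = 2
g(t) = -576 (g(t) = 48*(-12) = -576)
1938125 + g((O(0, -2) + 8)*8) = 1938125 - 576 = 1937549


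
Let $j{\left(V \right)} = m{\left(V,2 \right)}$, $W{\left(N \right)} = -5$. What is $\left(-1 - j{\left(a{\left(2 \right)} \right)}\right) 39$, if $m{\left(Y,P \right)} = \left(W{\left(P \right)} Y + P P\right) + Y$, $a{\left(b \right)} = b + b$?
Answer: $429$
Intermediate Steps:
$a{\left(b \right)} = 2 b$
$m{\left(Y,P \right)} = P^{2} - 4 Y$ ($m{\left(Y,P \right)} = \left(- 5 Y + P P\right) + Y = \left(- 5 Y + P^{2}\right) + Y = \left(P^{2} - 5 Y\right) + Y = P^{2} - 4 Y$)
$j{\left(V \right)} = 4 - 4 V$ ($j{\left(V \right)} = 2^{2} - 4 V = 4 - 4 V$)
$\left(-1 - j{\left(a{\left(2 \right)} \right)}\right) 39 = \left(-1 - \left(4 - 4 \cdot 2 \cdot 2\right)\right) 39 = \left(-1 - \left(4 - 16\right)\right) 39 = \left(-1 - -12\right) 39 = \left(-1 + 12\right) 39 = 11 \cdot 39 = 429$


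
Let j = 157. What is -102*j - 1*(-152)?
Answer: -15862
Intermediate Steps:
-102*j - 1*(-152) = -102*157 - 1*(-152) = -16014 + 152 = -15862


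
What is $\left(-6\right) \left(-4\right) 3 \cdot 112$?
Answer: $8064$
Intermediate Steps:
$\left(-6\right) \left(-4\right) 3 \cdot 112 = 24 \cdot 3 \cdot 112 = 72 \cdot 112 = 8064$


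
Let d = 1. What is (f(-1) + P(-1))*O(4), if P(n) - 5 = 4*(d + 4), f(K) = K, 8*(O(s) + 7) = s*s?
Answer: -120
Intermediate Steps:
O(s) = -7 + s²/8 (O(s) = -7 + (s*s)/8 = -7 + s²/8)
P(n) = 25 (P(n) = 5 + 4*(1 + 4) = 5 + 4*5 = 5 + 20 = 25)
(f(-1) + P(-1))*O(4) = (-1 + 25)*(-7 + (⅛)*4²) = 24*(-7 + (⅛)*16) = 24*(-7 + 2) = 24*(-5) = -120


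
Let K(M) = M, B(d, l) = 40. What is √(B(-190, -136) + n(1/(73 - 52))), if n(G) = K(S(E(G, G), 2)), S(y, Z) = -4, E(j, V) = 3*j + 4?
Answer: 6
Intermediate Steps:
E(j, V) = 4 + 3*j
n(G) = -4
√(B(-190, -136) + n(1/(73 - 52))) = √(40 - 4) = √36 = 6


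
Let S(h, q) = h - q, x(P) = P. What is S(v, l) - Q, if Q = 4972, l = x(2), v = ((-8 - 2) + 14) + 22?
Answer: -4948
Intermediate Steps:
v = 26 (v = (-10 + 14) + 22 = 4 + 22 = 26)
l = 2
S(v, l) - Q = (26 - 1*2) - 1*4972 = (26 - 2) - 4972 = 24 - 4972 = -4948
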